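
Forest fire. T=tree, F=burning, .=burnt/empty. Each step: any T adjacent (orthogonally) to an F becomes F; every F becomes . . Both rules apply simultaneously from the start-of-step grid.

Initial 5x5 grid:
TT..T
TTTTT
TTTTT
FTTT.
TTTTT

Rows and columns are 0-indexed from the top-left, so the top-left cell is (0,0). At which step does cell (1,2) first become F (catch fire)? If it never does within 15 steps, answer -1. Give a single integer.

Step 1: cell (1,2)='T' (+3 fires, +1 burnt)
Step 2: cell (1,2)='T' (+4 fires, +3 burnt)
Step 3: cell (1,2)='T' (+5 fires, +4 burnt)
Step 4: cell (1,2)='F' (+4 fires, +5 burnt)
  -> target ignites at step 4
Step 5: cell (1,2)='.' (+3 fires, +4 burnt)
Step 6: cell (1,2)='.' (+1 fires, +3 burnt)
Step 7: cell (1,2)='.' (+1 fires, +1 burnt)
Step 8: cell (1,2)='.' (+0 fires, +1 burnt)
  fire out at step 8

4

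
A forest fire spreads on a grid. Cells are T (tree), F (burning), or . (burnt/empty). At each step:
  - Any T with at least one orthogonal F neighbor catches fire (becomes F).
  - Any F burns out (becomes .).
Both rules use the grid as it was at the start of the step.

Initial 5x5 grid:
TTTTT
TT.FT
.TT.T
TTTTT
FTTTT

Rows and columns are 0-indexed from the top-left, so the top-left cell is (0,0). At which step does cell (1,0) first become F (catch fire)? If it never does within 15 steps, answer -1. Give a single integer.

Step 1: cell (1,0)='T' (+4 fires, +2 burnt)
Step 2: cell (1,0)='T' (+5 fires, +4 burnt)
Step 3: cell (1,0)='T' (+5 fires, +5 burnt)
Step 4: cell (1,0)='T' (+5 fires, +5 burnt)
Step 5: cell (1,0)='F' (+1 fires, +5 burnt)
  -> target ignites at step 5
Step 6: cell (1,0)='.' (+0 fires, +1 burnt)
  fire out at step 6

5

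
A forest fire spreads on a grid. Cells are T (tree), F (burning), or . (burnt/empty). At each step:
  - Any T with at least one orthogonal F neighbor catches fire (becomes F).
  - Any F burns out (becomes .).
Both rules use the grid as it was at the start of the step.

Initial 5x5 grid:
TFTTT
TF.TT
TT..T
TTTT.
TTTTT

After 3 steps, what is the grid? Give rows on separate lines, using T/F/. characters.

Step 1: 4 trees catch fire, 2 burn out
  F.FTT
  F..TT
  TF..T
  TTTT.
  TTTTT
Step 2: 3 trees catch fire, 4 burn out
  ...FT
  ...TT
  F...T
  TFTT.
  TTTTT
Step 3: 5 trees catch fire, 3 burn out
  ....F
  ...FT
  ....T
  F.FT.
  TFTTT

....F
...FT
....T
F.FT.
TFTTT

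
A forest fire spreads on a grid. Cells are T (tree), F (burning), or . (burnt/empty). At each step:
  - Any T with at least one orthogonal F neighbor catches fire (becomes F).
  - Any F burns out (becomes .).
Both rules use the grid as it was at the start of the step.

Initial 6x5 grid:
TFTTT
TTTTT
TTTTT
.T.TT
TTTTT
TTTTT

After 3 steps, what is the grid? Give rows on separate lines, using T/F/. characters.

Step 1: 3 trees catch fire, 1 burn out
  F.FTT
  TFTTT
  TTTTT
  .T.TT
  TTTTT
  TTTTT
Step 2: 4 trees catch fire, 3 burn out
  ...FT
  F.FTT
  TFTTT
  .T.TT
  TTTTT
  TTTTT
Step 3: 5 trees catch fire, 4 burn out
  ....F
  ...FT
  F.FTT
  .F.TT
  TTTTT
  TTTTT

....F
...FT
F.FTT
.F.TT
TTTTT
TTTTT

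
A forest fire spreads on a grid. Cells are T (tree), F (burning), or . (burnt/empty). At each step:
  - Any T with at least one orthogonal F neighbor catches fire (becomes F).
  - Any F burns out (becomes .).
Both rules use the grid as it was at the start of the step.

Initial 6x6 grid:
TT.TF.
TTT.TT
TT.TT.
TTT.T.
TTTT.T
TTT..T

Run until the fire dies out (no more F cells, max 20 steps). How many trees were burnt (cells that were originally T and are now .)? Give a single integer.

Step 1: +2 fires, +1 burnt (F count now 2)
Step 2: +2 fires, +2 burnt (F count now 2)
Step 3: +2 fires, +2 burnt (F count now 2)
Step 4: +0 fires, +2 burnt (F count now 0)
Fire out after step 4
Initially T: 25, now '.': 17
Total burnt (originally-T cells now '.'): 6

Answer: 6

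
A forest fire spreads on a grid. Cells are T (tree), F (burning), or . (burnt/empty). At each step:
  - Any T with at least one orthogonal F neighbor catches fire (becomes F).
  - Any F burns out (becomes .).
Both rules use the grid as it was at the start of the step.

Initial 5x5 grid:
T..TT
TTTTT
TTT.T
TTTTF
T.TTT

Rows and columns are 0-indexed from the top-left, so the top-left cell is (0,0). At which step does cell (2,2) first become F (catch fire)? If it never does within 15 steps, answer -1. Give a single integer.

Step 1: cell (2,2)='T' (+3 fires, +1 burnt)
Step 2: cell (2,2)='T' (+3 fires, +3 burnt)
Step 3: cell (2,2)='F' (+5 fires, +3 burnt)
  -> target ignites at step 3
Step 4: cell (2,2)='.' (+4 fires, +5 burnt)
Step 5: cell (2,2)='.' (+3 fires, +4 burnt)
Step 6: cell (2,2)='.' (+1 fires, +3 burnt)
Step 7: cell (2,2)='.' (+1 fires, +1 burnt)
Step 8: cell (2,2)='.' (+0 fires, +1 burnt)
  fire out at step 8

3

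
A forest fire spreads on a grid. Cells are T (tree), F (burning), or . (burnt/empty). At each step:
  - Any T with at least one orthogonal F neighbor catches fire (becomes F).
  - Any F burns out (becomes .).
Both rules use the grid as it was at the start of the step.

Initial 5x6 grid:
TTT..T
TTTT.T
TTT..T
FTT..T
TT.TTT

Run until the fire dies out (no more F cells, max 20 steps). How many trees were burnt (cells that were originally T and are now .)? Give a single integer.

Answer: 14

Derivation:
Step 1: +3 fires, +1 burnt (F count now 3)
Step 2: +4 fires, +3 burnt (F count now 4)
Step 3: +3 fires, +4 burnt (F count now 3)
Step 4: +2 fires, +3 burnt (F count now 2)
Step 5: +2 fires, +2 burnt (F count now 2)
Step 6: +0 fires, +2 burnt (F count now 0)
Fire out after step 6
Initially T: 21, now '.': 23
Total burnt (originally-T cells now '.'): 14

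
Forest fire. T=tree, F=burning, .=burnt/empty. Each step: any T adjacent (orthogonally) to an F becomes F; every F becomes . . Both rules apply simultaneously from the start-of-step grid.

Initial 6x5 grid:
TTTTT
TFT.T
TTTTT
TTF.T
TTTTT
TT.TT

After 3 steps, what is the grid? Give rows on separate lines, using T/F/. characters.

Step 1: 7 trees catch fire, 2 burn out
  TFTTT
  F.F.T
  TFFTT
  TF..T
  TTFTT
  TT.TT
Step 2: 7 trees catch fire, 7 burn out
  F.FTT
  ....T
  F..FT
  F...T
  TF.FT
  TT.TT
Step 3: 6 trees catch fire, 7 burn out
  ...FT
  ....T
  ....F
  ....T
  F...F
  TF.FT

...FT
....T
....F
....T
F...F
TF.FT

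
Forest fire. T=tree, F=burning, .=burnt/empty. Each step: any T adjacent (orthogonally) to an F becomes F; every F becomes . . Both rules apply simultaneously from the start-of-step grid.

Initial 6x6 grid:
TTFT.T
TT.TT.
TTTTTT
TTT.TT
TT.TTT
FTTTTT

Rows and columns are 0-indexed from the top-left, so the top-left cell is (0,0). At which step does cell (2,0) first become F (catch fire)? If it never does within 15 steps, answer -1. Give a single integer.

Step 1: cell (2,0)='T' (+4 fires, +2 burnt)
Step 2: cell (2,0)='T' (+6 fires, +4 burnt)
Step 3: cell (2,0)='F' (+7 fires, +6 burnt)
  -> target ignites at step 3
Step 4: cell (2,0)='.' (+5 fires, +7 burnt)
Step 5: cell (2,0)='.' (+4 fires, +5 burnt)
Step 6: cell (2,0)='.' (+2 fires, +4 burnt)
Step 7: cell (2,0)='.' (+0 fires, +2 burnt)
  fire out at step 7

3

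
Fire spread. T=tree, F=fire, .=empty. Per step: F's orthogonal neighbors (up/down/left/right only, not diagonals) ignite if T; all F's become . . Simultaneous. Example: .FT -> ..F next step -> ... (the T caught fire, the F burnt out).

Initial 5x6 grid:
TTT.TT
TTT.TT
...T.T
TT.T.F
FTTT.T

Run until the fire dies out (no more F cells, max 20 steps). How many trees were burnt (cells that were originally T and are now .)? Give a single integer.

Answer: 13

Derivation:
Step 1: +4 fires, +2 burnt (F count now 4)
Step 2: +3 fires, +4 burnt (F count now 3)
Step 3: +3 fires, +3 burnt (F count now 3)
Step 4: +2 fires, +3 burnt (F count now 2)
Step 5: +1 fires, +2 burnt (F count now 1)
Step 6: +0 fires, +1 burnt (F count now 0)
Fire out after step 6
Initially T: 19, now '.': 24
Total burnt (originally-T cells now '.'): 13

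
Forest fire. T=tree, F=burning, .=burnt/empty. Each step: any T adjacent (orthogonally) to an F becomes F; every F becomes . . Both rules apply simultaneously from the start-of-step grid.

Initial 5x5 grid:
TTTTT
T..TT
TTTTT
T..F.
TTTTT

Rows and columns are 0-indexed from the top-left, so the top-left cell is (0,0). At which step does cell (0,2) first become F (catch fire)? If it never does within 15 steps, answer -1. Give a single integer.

Step 1: cell (0,2)='T' (+2 fires, +1 burnt)
Step 2: cell (0,2)='T' (+5 fires, +2 burnt)
Step 3: cell (0,2)='T' (+4 fires, +5 burnt)
Step 4: cell (0,2)='F' (+4 fires, +4 burnt)
  -> target ignites at step 4
Step 5: cell (0,2)='.' (+3 fires, +4 burnt)
Step 6: cell (0,2)='.' (+1 fires, +3 burnt)
Step 7: cell (0,2)='.' (+0 fires, +1 burnt)
  fire out at step 7

4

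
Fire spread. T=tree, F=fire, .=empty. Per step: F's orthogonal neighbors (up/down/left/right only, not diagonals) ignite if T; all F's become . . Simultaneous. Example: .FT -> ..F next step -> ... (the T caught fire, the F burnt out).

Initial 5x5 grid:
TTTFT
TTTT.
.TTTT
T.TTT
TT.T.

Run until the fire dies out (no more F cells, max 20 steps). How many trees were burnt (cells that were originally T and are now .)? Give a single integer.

Step 1: +3 fires, +1 burnt (F count now 3)
Step 2: +3 fires, +3 burnt (F count now 3)
Step 3: +5 fires, +3 burnt (F count now 5)
Step 4: +5 fires, +5 burnt (F count now 5)
Step 5: +0 fires, +5 burnt (F count now 0)
Fire out after step 5
Initially T: 19, now '.': 22
Total burnt (originally-T cells now '.'): 16

Answer: 16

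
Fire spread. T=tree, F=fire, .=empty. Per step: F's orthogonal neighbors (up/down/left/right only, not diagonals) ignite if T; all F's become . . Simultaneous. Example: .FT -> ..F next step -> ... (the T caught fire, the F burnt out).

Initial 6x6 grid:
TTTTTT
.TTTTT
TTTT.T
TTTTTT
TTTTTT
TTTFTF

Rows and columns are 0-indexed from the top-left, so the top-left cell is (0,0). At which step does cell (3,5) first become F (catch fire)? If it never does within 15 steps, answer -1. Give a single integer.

Step 1: cell (3,5)='T' (+4 fires, +2 burnt)
Step 2: cell (3,5)='F' (+5 fires, +4 burnt)
  -> target ignites at step 2
Step 3: cell (3,5)='.' (+6 fires, +5 burnt)
Step 4: cell (3,5)='.' (+5 fires, +6 burnt)
Step 5: cell (3,5)='.' (+6 fires, +5 burnt)
Step 6: cell (3,5)='.' (+4 fires, +6 burnt)
Step 7: cell (3,5)='.' (+1 fires, +4 burnt)
Step 8: cell (3,5)='.' (+1 fires, +1 burnt)
Step 9: cell (3,5)='.' (+0 fires, +1 burnt)
  fire out at step 9

2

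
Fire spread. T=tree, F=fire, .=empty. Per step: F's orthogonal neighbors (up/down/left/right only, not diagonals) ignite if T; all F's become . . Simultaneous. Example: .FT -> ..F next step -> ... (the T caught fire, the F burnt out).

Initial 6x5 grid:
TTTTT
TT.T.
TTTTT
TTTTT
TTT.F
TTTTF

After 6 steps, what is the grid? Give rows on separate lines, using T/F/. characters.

Step 1: 2 trees catch fire, 2 burn out
  TTTTT
  TT.T.
  TTTTT
  TTTTF
  TTT..
  TTTF.
Step 2: 3 trees catch fire, 2 burn out
  TTTTT
  TT.T.
  TTTTF
  TTTF.
  TTT..
  TTF..
Step 3: 4 trees catch fire, 3 burn out
  TTTTT
  TT.T.
  TTTF.
  TTF..
  TTF..
  TF...
Step 4: 5 trees catch fire, 4 burn out
  TTTTT
  TT.F.
  TTF..
  TF...
  TF...
  F....
Step 5: 4 trees catch fire, 5 burn out
  TTTFT
  TT...
  TF...
  F....
  F....
  .....
Step 6: 4 trees catch fire, 4 burn out
  TTF.F
  TF...
  F....
  .....
  .....
  .....

TTF.F
TF...
F....
.....
.....
.....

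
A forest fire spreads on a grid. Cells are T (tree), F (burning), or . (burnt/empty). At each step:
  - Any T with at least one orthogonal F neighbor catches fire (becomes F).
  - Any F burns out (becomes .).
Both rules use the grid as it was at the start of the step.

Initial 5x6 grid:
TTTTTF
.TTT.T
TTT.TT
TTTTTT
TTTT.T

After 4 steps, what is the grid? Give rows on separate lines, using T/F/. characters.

Step 1: 2 trees catch fire, 1 burn out
  TTTTF.
  .TTT.F
  TTT.TT
  TTTTTT
  TTTT.T
Step 2: 2 trees catch fire, 2 burn out
  TTTF..
  .TTT..
  TTT.TF
  TTTTTT
  TTTT.T
Step 3: 4 trees catch fire, 2 burn out
  TTF...
  .TTF..
  TTT.F.
  TTTTTF
  TTTT.T
Step 4: 4 trees catch fire, 4 burn out
  TF....
  .TF...
  TTT...
  TTTTF.
  TTTT.F

TF....
.TF...
TTT...
TTTTF.
TTTT.F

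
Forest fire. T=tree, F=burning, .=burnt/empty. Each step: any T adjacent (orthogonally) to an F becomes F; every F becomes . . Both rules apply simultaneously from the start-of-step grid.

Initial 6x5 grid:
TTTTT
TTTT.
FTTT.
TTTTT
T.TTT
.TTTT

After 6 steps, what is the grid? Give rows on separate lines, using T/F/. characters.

Step 1: 3 trees catch fire, 1 burn out
  TTTTT
  FTTT.
  .FTT.
  FTTTT
  T.TTT
  .TTTT
Step 2: 5 trees catch fire, 3 burn out
  FTTTT
  .FTT.
  ..FT.
  .FTTT
  F.TTT
  .TTTT
Step 3: 4 trees catch fire, 5 burn out
  .FTTT
  ..FT.
  ...F.
  ..FTT
  ..TTT
  .TTTT
Step 4: 4 trees catch fire, 4 burn out
  ..FTT
  ...F.
  .....
  ...FT
  ..FTT
  .TTTT
Step 5: 4 trees catch fire, 4 burn out
  ...FT
  .....
  .....
  ....F
  ...FT
  .TFTT
Step 6: 4 trees catch fire, 4 burn out
  ....F
  .....
  .....
  .....
  ....F
  .F.FT

....F
.....
.....
.....
....F
.F.FT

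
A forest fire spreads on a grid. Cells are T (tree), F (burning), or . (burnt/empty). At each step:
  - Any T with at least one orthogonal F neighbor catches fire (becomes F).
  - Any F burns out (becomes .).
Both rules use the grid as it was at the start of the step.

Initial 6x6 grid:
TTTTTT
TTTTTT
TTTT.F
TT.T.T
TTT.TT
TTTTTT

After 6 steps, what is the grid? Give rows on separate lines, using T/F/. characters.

Step 1: 2 trees catch fire, 1 burn out
  TTTTTT
  TTTTTF
  TTTT..
  TT.T.F
  TTT.TT
  TTTTTT
Step 2: 3 trees catch fire, 2 burn out
  TTTTTF
  TTTTF.
  TTTT..
  TT.T..
  TTT.TF
  TTTTTT
Step 3: 4 trees catch fire, 3 burn out
  TTTTF.
  TTTF..
  TTTT..
  TT.T..
  TTT.F.
  TTTTTF
Step 4: 4 trees catch fire, 4 burn out
  TTTF..
  TTF...
  TTTF..
  TT.T..
  TTT...
  TTTTF.
Step 5: 5 trees catch fire, 4 burn out
  TTF...
  TF....
  TTF...
  TT.F..
  TTT...
  TTTF..
Step 6: 4 trees catch fire, 5 burn out
  TF....
  F.....
  TF....
  TT....
  TTT...
  TTF...

TF....
F.....
TF....
TT....
TTT...
TTF...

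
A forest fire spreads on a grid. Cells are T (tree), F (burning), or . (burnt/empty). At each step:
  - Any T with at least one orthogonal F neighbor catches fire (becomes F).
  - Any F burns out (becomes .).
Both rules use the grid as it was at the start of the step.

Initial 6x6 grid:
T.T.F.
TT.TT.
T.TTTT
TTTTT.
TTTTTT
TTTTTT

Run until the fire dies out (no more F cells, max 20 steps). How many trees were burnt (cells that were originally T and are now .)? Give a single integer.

Answer: 27

Derivation:
Step 1: +1 fires, +1 burnt (F count now 1)
Step 2: +2 fires, +1 burnt (F count now 2)
Step 3: +3 fires, +2 burnt (F count now 3)
Step 4: +3 fires, +3 burnt (F count now 3)
Step 5: +4 fires, +3 burnt (F count now 4)
Step 6: +4 fires, +4 burnt (F count now 4)
Step 7: +3 fires, +4 burnt (F count now 3)
Step 8: +3 fires, +3 burnt (F count now 3)
Step 9: +2 fires, +3 burnt (F count now 2)
Step 10: +2 fires, +2 burnt (F count now 2)
Step 11: +0 fires, +2 burnt (F count now 0)
Fire out after step 11
Initially T: 28, now '.': 35
Total burnt (originally-T cells now '.'): 27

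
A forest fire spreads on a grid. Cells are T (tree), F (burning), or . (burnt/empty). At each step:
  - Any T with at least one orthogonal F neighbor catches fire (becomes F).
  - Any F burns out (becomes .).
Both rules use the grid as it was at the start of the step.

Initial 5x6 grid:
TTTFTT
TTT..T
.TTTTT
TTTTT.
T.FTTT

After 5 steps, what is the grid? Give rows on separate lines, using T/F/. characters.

Step 1: 4 trees catch fire, 2 burn out
  TTF.FT
  TTT..T
  .TTTTT
  TTFTT.
  T..FTT
Step 2: 7 trees catch fire, 4 burn out
  TF...F
  TTF..T
  .TFTTT
  TF.FT.
  T...FT
Step 3: 8 trees catch fire, 7 burn out
  F.....
  TF...F
  .F.FTT
  F...F.
  T....F
Step 4: 4 trees catch fire, 8 burn out
  ......
  F.....
  ....FF
  ......
  F.....
Step 5: 0 trees catch fire, 4 burn out
  ......
  ......
  ......
  ......
  ......

......
......
......
......
......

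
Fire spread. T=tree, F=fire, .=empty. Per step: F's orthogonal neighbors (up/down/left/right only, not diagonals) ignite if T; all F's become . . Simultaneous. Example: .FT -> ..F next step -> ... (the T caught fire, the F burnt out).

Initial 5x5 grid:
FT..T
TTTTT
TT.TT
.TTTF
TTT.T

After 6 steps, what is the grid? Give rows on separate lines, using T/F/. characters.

Step 1: 5 trees catch fire, 2 burn out
  .F..T
  FTTTT
  TT.TF
  .TTF.
  TTT.F
Step 2: 5 trees catch fire, 5 burn out
  ....T
  .FTTF
  FT.F.
  .TF..
  TTT..
Step 3: 6 trees catch fire, 5 burn out
  ....F
  ..FF.
  .F...
  .F...
  TTF..
Step 4: 1 trees catch fire, 6 burn out
  .....
  .....
  .....
  .....
  TF...
Step 5: 1 trees catch fire, 1 burn out
  .....
  .....
  .....
  .....
  F....
Step 6: 0 trees catch fire, 1 burn out
  .....
  .....
  .....
  .....
  .....

.....
.....
.....
.....
.....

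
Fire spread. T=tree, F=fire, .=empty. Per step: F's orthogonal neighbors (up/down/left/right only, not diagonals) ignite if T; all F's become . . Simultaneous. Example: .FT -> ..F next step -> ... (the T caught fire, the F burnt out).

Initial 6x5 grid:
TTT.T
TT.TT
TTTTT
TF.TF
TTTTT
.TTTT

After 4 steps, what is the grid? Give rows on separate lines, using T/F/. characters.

Step 1: 6 trees catch fire, 2 burn out
  TTT.T
  TT.TT
  TFTTF
  F..F.
  TFTTF
  .TTTT
Step 2: 10 trees catch fire, 6 burn out
  TTT.T
  TF.TF
  F.FF.
  .....
  F.FF.
  .FTTF
Step 3: 6 trees catch fire, 10 burn out
  TFT.F
  F..F.
  .....
  .....
  .....
  ..FF.
Step 4: 2 trees catch fire, 6 burn out
  F.F..
  .....
  .....
  .....
  .....
  .....

F.F..
.....
.....
.....
.....
.....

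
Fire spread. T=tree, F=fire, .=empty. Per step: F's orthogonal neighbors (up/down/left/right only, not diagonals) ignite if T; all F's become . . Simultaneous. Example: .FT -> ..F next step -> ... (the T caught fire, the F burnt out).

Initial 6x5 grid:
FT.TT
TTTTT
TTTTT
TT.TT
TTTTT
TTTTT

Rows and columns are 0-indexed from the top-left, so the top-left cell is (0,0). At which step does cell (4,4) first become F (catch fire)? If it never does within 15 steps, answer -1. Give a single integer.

Step 1: cell (4,4)='T' (+2 fires, +1 burnt)
Step 2: cell (4,4)='T' (+2 fires, +2 burnt)
Step 3: cell (4,4)='T' (+3 fires, +2 burnt)
Step 4: cell (4,4)='T' (+4 fires, +3 burnt)
Step 5: cell (4,4)='T' (+5 fires, +4 burnt)
Step 6: cell (4,4)='T' (+5 fires, +5 burnt)
Step 7: cell (4,4)='T' (+3 fires, +5 burnt)
Step 8: cell (4,4)='F' (+2 fires, +3 burnt)
  -> target ignites at step 8
Step 9: cell (4,4)='.' (+1 fires, +2 burnt)
Step 10: cell (4,4)='.' (+0 fires, +1 burnt)
  fire out at step 10

8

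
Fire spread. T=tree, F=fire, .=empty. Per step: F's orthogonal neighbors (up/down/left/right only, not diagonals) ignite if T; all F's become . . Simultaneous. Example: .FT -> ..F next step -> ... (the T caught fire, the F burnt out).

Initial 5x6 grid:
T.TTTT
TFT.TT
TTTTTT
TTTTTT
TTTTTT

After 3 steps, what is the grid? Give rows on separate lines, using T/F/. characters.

Step 1: 3 trees catch fire, 1 burn out
  T.TTTT
  F.F.TT
  TFTTTT
  TTTTTT
  TTTTTT
Step 2: 5 trees catch fire, 3 burn out
  F.FTTT
  ....TT
  F.FTTT
  TFTTTT
  TTTTTT
Step 3: 5 trees catch fire, 5 burn out
  ...FTT
  ....TT
  ...FTT
  F.FTTT
  TFTTTT

...FTT
....TT
...FTT
F.FTTT
TFTTTT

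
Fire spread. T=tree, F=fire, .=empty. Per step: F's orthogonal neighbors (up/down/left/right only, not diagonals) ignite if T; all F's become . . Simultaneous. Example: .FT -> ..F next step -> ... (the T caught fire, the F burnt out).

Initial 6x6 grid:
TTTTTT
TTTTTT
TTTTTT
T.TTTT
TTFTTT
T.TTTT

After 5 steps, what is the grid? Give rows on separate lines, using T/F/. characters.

Step 1: 4 trees catch fire, 1 burn out
  TTTTTT
  TTTTTT
  TTTTTT
  T.FTTT
  TF.FTT
  T.FTTT
Step 2: 5 trees catch fire, 4 burn out
  TTTTTT
  TTTTTT
  TTFTTT
  T..FTT
  F...FT
  T..FTT
Step 3: 8 trees catch fire, 5 burn out
  TTTTTT
  TTFTTT
  TF.FTT
  F...FT
  .....F
  F...FT
Step 4: 7 trees catch fire, 8 burn out
  TTFTTT
  TF.FTT
  F...FT
  .....F
  ......
  .....F
Step 5: 5 trees catch fire, 7 burn out
  TF.FTT
  F...FT
  .....F
  ......
  ......
  ......

TF.FTT
F...FT
.....F
......
......
......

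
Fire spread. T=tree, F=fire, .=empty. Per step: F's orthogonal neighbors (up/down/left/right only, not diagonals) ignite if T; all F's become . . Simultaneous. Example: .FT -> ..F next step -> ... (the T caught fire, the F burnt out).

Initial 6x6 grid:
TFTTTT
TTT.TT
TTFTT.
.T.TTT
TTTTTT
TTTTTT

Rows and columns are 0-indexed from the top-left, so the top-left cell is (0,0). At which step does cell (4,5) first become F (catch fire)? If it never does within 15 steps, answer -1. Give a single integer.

Step 1: cell (4,5)='T' (+6 fires, +2 burnt)
Step 2: cell (4,5)='T' (+6 fires, +6 burnt)
Step 3: cell (4,5)='T' (+5 fires, +6 burnt)
Step 4: cell (4,5)='T' (+8 fires, +5 burnt)
Step 5: cell (4,5)='F' (+4 fires, +8 burnt)
  -> target ignites at step 5
Step 6: cell (4,5)='.' (+1 fires, +4 burnt)
Step 7: cell (4,5)='.' (+0 fires, +1 burnt)
  fire out at step 7

5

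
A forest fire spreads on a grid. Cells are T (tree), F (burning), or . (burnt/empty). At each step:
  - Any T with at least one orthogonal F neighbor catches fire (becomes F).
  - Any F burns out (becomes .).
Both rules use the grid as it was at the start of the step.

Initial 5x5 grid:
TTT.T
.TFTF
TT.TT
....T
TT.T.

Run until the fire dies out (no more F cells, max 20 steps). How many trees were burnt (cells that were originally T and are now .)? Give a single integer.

Step 1: +5 fires, +2 burnt (F count now 5)
Step 2: +4 fires, +5 burnt (F count now 4)
Step 3: +2 fires, +4 burnt (F count now 2)
Step 4: +0 fires, +2 burnt (F count now 0)
Fire out after step 4
Initially T: 14, now '.': 22
Total burnt (originally-T cells now '.'): 11

Answer: 11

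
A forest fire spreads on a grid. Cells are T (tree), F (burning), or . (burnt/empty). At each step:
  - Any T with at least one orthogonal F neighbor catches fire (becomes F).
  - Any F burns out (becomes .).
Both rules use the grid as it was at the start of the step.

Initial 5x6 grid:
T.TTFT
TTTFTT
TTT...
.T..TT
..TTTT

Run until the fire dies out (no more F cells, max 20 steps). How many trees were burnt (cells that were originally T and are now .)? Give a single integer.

Answer: 13

Derivation:
Step 1: +4 fires, +2 burnt (F count now 4)
Step 2: +4 fires, +4 burnt (F count now 4)
Step 3: +2 fires, +4 burnt (F count now 2)
Step 4: +3 fires, +2 burnt (F count now 3)
Step 5: +0 fires, +3 burnt (F count now 0)
Fire out after step 5
Initially T: 19, now '.': 24
Total burnt (originally-T cells now '.'): 13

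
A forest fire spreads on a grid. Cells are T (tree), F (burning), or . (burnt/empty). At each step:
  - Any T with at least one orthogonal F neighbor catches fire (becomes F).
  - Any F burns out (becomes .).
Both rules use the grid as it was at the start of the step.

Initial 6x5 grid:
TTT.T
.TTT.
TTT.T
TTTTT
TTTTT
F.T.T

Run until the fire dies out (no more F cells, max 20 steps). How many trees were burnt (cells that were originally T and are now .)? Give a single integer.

Step 1: +1 fires, +1 burnt (F count now 1)
Step 2: +2 fires, +1 burnt (F count now 2)
Step 3: +3 fires, +2 burnt (F count now 3)
Step 4: +4 fires, +3 burnt (F count now 4)
Step 5: +4 fires, +4 burnt (F count now 4)
Step 6: +4 fires, +4 burnt (F count now 4)
Step 7: +4 fires, +4 burnt (F count now 4)
Step 8: +0 fires, +4 burnt (F count now 0)
Fire out after step 8
Initially T: 23, now '.': 29
Total burnt (originally-T cells now '.'): 22

Answer: 22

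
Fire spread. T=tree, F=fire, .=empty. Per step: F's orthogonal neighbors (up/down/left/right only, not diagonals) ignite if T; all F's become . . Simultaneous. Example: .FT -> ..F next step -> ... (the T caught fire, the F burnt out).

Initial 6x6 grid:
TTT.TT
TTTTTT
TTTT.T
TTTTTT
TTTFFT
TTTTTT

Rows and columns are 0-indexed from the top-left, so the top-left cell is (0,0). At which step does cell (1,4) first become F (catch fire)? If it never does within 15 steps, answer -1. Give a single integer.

Step 1: cell (1,4)='T' (+6 fires, +2 burnt)
Step 2: cell (1,4)='T' (+6 fires, +6 burnt)
Step 3: cell (1,4)='T' (+6 fires, +6 burnt)
Step 4: cell (1,4)='F' (+6 fires, +6 burnt)
  -> target ignites at step 4
Step 5: cell (1,4)='.' (+5 fires, +6 burnt)
Step 6: cell (1,4)='.' (+2 fires, +5 burnt)
Step 7: cell (1,4)='.' (+1 fires, +2 burnt)
Step 8: cell (1,4)='.' (+0 fires, +1 burnt)
  fire out at step 8

4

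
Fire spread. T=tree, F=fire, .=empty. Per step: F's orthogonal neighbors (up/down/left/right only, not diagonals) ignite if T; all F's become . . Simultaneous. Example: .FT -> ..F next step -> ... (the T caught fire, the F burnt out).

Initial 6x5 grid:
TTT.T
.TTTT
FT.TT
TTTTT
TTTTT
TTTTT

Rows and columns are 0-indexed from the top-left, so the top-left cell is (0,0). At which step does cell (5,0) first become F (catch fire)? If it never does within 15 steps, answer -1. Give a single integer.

Step 1: cell (5,0)='T' (+2 fires, +1 burnt)
Step 2: cell (5,0)='T' (+3 fires, +2 burnt)
Step 3: cell (5,0)='F' (+5 fires, +3 burnt)
  -> target ignites at step 3
Step 4: cell (5,0)='.' (+6 fires, +5 burnt)
Step 5: cell (5,0)='.' (+5 fires, +6 burnt)
Step 6: cell (5,0)='.' (+4 fires, +5 burnt)
Step 7: cell (5,0)='.' (+1 fires, +4 burnt)
Step 8: cell (5,0)='.' (+0 fires, +1 burnt)
  fire out at step 8

3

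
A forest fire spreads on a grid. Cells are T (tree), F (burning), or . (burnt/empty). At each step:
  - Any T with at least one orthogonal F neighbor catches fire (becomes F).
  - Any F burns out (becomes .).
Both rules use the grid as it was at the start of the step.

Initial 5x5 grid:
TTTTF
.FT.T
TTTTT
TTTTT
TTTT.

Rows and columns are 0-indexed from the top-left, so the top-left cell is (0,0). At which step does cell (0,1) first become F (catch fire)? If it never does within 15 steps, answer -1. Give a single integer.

Step 1: cell (0,1)='F' (+5 fires, +2 burnt)
  -> target ignites at step 1
Step 2: cell (0,1)='.' (+6 fires, +5 burnt)
Step 3: cell (0,1)='.' (+5 fires, +6 burnt)
Step 4: cell (0,1)='.' (+3 fires, +5 burnt)
Step 5: cell (0,1)='.' (+1 fires, +3 burnt)
Step 6: cell (0,1)='.' (+0 fires, +1 burnt)
  fire out at step 6

1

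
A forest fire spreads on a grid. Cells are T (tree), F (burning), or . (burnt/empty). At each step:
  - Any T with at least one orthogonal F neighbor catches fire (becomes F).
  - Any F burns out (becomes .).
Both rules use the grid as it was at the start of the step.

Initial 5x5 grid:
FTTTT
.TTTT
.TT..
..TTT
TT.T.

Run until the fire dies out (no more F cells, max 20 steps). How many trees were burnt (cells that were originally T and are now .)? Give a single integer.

Step 1: +1 fires, +1 burnt (F count now 1)
Step 2: +2 fires, +1 burnt (F count now 2)
Step 3: +3 fires, +2 burnt (F count now 3)
Step 4: +3 fires, +3 burnt (F count now 3)
Step 5: +2 fires, +3 burnt (F count now 2)
Step 6: +1 fires, +2 burnt (F count now 1)
Step 7: +2 fires, +1 burnt (F count now 2)
Step 8: +0 fires, +2 burnt (F count now 0)
Fire out after step 8
Initially T: 16, now '.': 23
Total burnt (originally-T cells now '.'): 14

Answer: 14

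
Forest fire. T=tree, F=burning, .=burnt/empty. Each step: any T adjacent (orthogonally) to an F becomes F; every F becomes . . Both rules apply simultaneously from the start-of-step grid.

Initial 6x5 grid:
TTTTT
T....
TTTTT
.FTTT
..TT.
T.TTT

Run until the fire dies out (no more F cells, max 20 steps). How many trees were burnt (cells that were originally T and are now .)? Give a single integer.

Step 1: +2 fires, +1 burnt (F count now 2)
Step 2: +4 fires, +2 burnt (F count now 4)
Step 3: +5 fires, +4 burnt (F count now 5)
Step 4: +3 fires, +5 burnt (F count now 3)
Step 5: +2 fires, +3 burnt (F count now 2)
Step 6: +1 fires, +2 burnt (F count now 1)
Step 7: +1 fires, +1 burnt (F count now 1)
Step 8: +1 fires, +1 burnt (F count now 1)
Step 9: +0 fires, +1 burnt (F count now 0)
Fire out after step 9
Initially T: 20, now '.': 29
Total burnt (originally-T cells now '.'): 19

Answer: 19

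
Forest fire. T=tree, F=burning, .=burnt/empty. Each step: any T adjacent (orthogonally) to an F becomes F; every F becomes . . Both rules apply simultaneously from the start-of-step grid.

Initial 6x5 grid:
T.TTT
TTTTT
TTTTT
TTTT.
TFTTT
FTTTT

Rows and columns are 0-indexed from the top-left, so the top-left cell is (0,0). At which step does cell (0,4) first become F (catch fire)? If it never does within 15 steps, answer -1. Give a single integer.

Step 1: cell (0,4)='T' (+4 fires, +2 burnt)
Step 2: cell (0,4)='T' (+5 fires, +4 burnt)
Step 3: cell (0,4)='T' (+6 fires, +5 burnt)
Step 4: cell (0,4)='T' (+4 fires, +6 burnt)
Step 5: cell (0,4)='T' (+4 fires, +4 burnt)
Step 6: cell (0,4)='T' (+2 fires, +4 burnt)
Step 7: cell (0,4)='F' (+1 fires, +2 burnt)
  -> target ignites at step 7
Step 8: cell (0,4)='.' (+0 fires, +1 burnt)
  fire out at step 8

7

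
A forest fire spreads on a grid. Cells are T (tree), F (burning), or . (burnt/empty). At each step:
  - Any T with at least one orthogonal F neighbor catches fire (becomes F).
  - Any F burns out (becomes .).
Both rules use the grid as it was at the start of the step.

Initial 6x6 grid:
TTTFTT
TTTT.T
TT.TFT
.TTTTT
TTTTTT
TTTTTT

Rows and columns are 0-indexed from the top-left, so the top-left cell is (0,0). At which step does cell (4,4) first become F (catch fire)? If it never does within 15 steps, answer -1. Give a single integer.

Step 1: cell (4,4)='T' (+6 fires, +2 burnt)
Step 2: cell (4,4)='F' (+7 fires, +6 burnt)
  -> target ignites at step 2
Step 3: cell (4,4)='.' (+6 fires, +7 burnt)
Step 4: cell (4,4)='.' (+6 fires, +6 burnt)
Step 5: cell (4,4)='.' (+3 fires, +6 burnt)
Step 6: cell (4,4)='.' (+2 fires, +3 burnt)
Step 7: cell (4,4)='.' (+1 fires, +2 burnt)
Step 8: cell (4,4)='.' (+0 fires, +1 burnt)
  fire out at step 8

2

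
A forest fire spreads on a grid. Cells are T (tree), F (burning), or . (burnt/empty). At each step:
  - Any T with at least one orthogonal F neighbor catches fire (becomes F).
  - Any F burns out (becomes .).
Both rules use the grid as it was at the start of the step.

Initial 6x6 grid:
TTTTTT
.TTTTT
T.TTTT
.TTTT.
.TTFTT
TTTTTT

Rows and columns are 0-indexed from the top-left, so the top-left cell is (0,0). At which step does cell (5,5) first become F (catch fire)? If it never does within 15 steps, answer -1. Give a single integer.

Step 1: cell (5,5)='T' (+4 fires, +1 burnt)
Step 2: cell (5,5)='T' (+7 fires, +4 burnt)
Step 3: cell (5,5)='F' (+6 fires, +7 burnt)
  -> target ignites at step 3
Step 4: cell (5,5)='.' (+5 fires, +6 burnt)
Step 5: cell (5,5)='.' (+4 fires, +5 burnt)
Step 6: cell (5,5)='.' (+2 fires, +4 burnt)
Step 7: cell (5,5)='.' (+1 fires, +2 burnt)
Step 8: cell (5,5)='.' (+0 fires, +1 burnt)
  fire out at step 8

3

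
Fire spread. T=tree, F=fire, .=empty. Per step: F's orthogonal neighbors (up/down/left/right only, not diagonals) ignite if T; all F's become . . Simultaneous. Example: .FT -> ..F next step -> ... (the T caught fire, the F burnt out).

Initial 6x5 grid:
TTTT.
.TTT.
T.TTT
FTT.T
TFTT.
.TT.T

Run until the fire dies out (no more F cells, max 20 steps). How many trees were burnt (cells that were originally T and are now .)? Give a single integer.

Step 1: +5 fires, +2 burnt (F count now 5)
Step 2: +3 fires, +5 burnt (F count now 3)
Step 3: +1 fires, +3 burnt (F count now 1)
Step 4: +2 fires, +1 burnt (F count now 2)
Step 5: +4 fires, +2 burnt (F count now 4)
Step 6: +3 fires, +4 burnt (F count now 3)
Step 7: +1 fires, +3 burnt (F count now 1)
Step 8: +0 fires, +1 burnt (F count now 0)
Fire out after step 8
Initially T: 20, now '.': 29
Total burnt (originally-T cells now '.'): 19

Answer: 19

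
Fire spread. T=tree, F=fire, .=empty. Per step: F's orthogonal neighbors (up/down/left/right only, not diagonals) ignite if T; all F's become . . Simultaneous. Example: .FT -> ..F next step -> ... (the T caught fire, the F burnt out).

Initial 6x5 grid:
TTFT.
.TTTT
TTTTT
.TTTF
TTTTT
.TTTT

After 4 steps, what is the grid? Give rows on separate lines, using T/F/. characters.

Step 1: 6 trees catch fire, 2 burn out
  TF.F.
  .TFTT
  TTTTF
  .TTF.
  TTTTF
  .TTTT
Step 2: 9 trees catch fire, 6 burn out
  F....
  .F.FF
  TTFF.
  .TF..
  TTTF.
  .TTTF
Step 3: 4 trees catch fire, 9 burn out
  .....
  .....
  TF...
  .F...
  TTF..
  .TTF.
Step 4: 3 trees catch fire, 4 burn out
  .....
  .....
  F....
  .....
  TF...
  .TF..

.....
.....
F....
.....
TF...
.TF..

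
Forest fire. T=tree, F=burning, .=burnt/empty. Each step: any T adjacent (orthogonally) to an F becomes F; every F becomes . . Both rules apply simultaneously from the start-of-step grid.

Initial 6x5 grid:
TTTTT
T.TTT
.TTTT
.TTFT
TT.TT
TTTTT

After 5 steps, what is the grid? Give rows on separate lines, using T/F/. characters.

Step 1: 4 trees catch fire, 1 burn out
  TTTTT
  T.TTT
  .TTFT
  .TF.F
  TT.FT
  TTTTT
Step 2: 6 trees catch fire, 4 burn out
  TTTTT
  T.TFT
  .TF.F
  .F...
  TT..F
  TTTFT
Step 3: 7 trees catch fire, 6 burn out
  TTTFT
  T.F.F
  .F...
  .....
  TF...
  TTF.F
Step 4: 4 trees catch fire, 7 burn out
  TTF.F
  T....
  .....
  .....
  F....
  TF...
Step 5: 2 trees catch fire, 4 burn out
  TF...
  T....
  .....
  .....
  .....
  F....

TF...
T....
.....
.....
.....
F....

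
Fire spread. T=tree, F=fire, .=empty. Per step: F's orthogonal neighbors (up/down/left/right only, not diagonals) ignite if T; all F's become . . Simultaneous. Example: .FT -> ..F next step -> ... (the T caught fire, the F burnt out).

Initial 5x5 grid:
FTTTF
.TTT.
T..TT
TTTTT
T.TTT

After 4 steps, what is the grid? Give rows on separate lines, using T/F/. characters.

Step 1: 2 trees catch fire, 2 burn out
  .FTF.
  .TTT.
  T..TT
  TTTTT
  T.TTT
Step 2: 3 trees catch fire, 2 burn out
  ..F..
  .FTF.
  T..TT
  TTTTT
  T.TTT
Step 3: 2 trees catch fire, 3 burn out
  .....
  ..F..
  T..FT
  TTTTT
  T.TTT
Step 4: 2 trees catch fire, 2 burn out
  .....
  .....
  T...F
  TTTFT
  T.TTT

.....
.....
T...F
TTTFT
T.TTT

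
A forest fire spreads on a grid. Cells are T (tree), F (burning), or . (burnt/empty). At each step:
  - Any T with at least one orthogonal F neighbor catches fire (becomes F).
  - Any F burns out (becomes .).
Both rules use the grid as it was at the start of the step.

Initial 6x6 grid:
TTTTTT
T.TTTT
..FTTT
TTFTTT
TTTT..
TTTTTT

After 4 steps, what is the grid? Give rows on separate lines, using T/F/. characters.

Step 1: 5 trees catch fire, 2 burn out
  TTTTTT
  T.FTTT
  ...FTT
  TF.FTT
  TTFT..
  TTTTTT
Step 2: 8 trees catch fire, 5 burn out
  TTFTTT
  T..FTT
  ....FT
  F...FT
  TF.F..
  TTFTTT
Step 3: 8 trees catch fire, 8 burn out
  TF.FTT
  T...FT
  .....F
  .....F
  F.....
  TF.FTT
Step 4: 5 trees catch fire, 8 burn out
  F...FT
  T....F
  ......
  ......
  ......
  F...FT

F...FT
T....F
......
......
......
F...FT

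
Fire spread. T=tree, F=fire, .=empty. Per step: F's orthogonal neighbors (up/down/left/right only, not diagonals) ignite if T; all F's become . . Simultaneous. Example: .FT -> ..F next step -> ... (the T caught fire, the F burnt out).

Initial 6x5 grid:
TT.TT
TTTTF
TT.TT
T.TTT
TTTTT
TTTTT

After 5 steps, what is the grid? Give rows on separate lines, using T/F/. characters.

Step 1: 3 trees catch fire, 1 burn out
  TT.TF
  TTTF.
  TT.TF
  T.TTT
  TTTTT
  TTTTT
Step 2: 4 trees catch fire, 3 burn out
  TT.F.
  TTF..
  TT.F.
  T.TTF
  TTTTT
  TTTTT
Step 3: 3 trees catch fire, 4 burn out
  TT...
  TF...
  TT...
  T.TF.
  TTTTF
  TTTTT
Step 4: 6 trees catch fire, 3 burn out
  TF...
  F....
  TF...
  T.F..
  TTTF.
  TTTTF
Step 5: 4 trees catch fire, 6 burn out
  F....
  .....
  F....
  T....
  TTF..
  TTTF.

F....
.....
F....
T....
TTF..
TTTF.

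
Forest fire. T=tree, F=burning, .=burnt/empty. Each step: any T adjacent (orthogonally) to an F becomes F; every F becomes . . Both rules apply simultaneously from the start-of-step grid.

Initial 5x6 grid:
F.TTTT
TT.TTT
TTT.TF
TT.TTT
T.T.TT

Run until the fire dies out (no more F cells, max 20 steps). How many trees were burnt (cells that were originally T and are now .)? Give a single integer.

Answer: 21

Derivation:
Step 1: +4 fires, +2 burnt (F count now 4)
Step 2: +6 fires, +4 burnt (F count now 6)
Step 3: +6 fires, +6 burnt (F count now 6)
Step 4: +4 fires, +6 burnt (F count now 4)
Step 5: +1 fires, +4 burnt (F count now 1)
Step 6: +0 fires, +1 burnt (F count now 0)
Fire out after step 6
Initially T: 22, now '.': 29
Total burnt (originally-T cells now '.'): 21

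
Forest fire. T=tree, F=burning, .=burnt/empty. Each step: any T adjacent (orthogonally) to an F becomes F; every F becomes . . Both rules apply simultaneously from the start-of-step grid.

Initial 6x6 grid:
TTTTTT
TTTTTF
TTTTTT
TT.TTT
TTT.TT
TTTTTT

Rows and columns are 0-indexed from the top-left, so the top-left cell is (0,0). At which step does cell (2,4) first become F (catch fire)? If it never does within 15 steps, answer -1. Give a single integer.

Step 1: cell (2,4)='T' (+3 fires, +1 burnt)
Step 2: cell (2,4)='F' (+4 fires, +3 burnt)
  -> target ignites at step 2
Step 3: cell (2,4)='.' (+5 fires, +4 burnt)
Step 4: cell (2,4)='.' (+6 fires, +5 burnt)
Step 5: cell (2,4)='.' (+4 fires, +6 burnt)
Step 6: cell (2,4)='.' (+4 fires, +4 burnt)
Step 7: cell (2,4)='.' (+3 fires, +4 burnt)
Step 8: cell (2,4)='.' (+3 fires, +3 burnt)
Step 9: cell (2,4)='.' (+1 fires, +3 burnt)
Step 10: cell (2,4)='.' (+0 fires, +1 burnt)
  fire out at step 10

2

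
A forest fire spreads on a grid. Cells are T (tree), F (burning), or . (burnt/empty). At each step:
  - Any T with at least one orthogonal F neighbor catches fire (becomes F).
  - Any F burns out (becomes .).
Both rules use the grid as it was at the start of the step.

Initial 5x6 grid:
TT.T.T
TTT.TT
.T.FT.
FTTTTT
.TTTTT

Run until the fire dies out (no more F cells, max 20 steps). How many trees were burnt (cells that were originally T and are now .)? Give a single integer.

Answer: 20

Derivation:
Step 1: +3 fires, +2 burnt (F count now 3)
Step 2: +6 fires, +3 burnt (F count now 6)
Step 3: +5 fires, +6 burnt (F count now 5)
Step 4: +5 fires, +5 burnt (F count now 5)
Step 5: +1 fires, +5 burnt (F count now 1)
Step 6: +0 fires, +1 burnt (F count now 0)
Fire out after step 6
Initially T: 21, now '.': 29
Total burnt (originally-T cells now '.'): 20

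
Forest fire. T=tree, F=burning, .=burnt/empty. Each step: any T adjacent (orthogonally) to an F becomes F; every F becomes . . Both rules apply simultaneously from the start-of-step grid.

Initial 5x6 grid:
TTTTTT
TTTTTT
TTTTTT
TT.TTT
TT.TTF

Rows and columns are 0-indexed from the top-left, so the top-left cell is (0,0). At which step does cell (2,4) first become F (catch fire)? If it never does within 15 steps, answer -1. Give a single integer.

Step 1: cell (2,4)='T' (+2 fires, +1 burnt)
Step 2: cell (2,4)='T' (+3 fires, +2 burnt)
Step 3: cell (2,4)='F' (+3 fires, +3 burnt)
  -> target ignites at step 3
Step 4: cell (2,4)='.' (+3 fires, +3 burnt)
Step 5: cell (2,4)='.' (+3 fires, +3 burnt)
Step 6: cell (2,4)='.' (+3 fires, +3 burnt)
Step 7: cell (2,4)='.' (+4 fires, +3 burnt)
Step 8: cell (2,4)='.' (+4 fires, +4 burnt)
Step 9: cell (2,4)='.' (+2 fires, +4 burnt)
Step 10: cell (2,4)='.' (+0 fires, +2 burnt)
  fire out at step 10

3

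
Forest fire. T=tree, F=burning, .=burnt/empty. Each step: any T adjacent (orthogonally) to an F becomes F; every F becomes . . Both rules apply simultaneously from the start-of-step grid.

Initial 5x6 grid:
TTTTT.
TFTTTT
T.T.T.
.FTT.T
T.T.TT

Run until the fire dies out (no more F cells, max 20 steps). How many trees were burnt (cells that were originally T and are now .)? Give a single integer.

Step 1: +4 fires, +2 burnt (F count now 4)
Step 2: +7 fires, +4 burnt (F count now 7)
Step 3: +2 fires, +7 burnt (F count now 2)
Step 4: +3 fires, +2 burnt (F count now 3)
Step 5: +0 fires, +3 burnt (F count now 0)
Fire out after step 5
Initially T: 20, now '.': 26
Total burnt (originally-T cells now '.'): 16

Answer: 16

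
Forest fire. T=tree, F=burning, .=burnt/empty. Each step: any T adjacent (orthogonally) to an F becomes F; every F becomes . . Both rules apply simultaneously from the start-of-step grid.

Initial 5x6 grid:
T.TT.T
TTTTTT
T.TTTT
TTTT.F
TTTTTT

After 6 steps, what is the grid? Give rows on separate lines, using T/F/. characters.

Step 1: 2 trees catch fire, 1 burn out
  T.TT.T
  TTTTTT
  T.TTTF
  TTTT..
  TTTTTF
Step 2: 3 trees catch fire, 2 burn out
  T.TT.T
  TTTTTF
  T.TTF.
  TTTT..
  TTTTF.
Step 3: 4 trees catch fire, 3 burn out
  T.TT.F
  TTTTF.
  T.TF..
  TTTT..
  TTTF..
Step 4: 4 trees catch fire, 4 burn out
  T.TT..
  TTTF..
  T.F...
  TTTF..
  TTF...
Step 5: 4 trees catch fire, 4 burn out
  T.TF..
  TTF...
  T.....
  TTF...
  TF....
Step 6: 4 trees catch fire, 4 burn out
  T.F...
  TF....
  T.....
  TF....
  F.....

T.F...
TF....
T.....
TF....
F.....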